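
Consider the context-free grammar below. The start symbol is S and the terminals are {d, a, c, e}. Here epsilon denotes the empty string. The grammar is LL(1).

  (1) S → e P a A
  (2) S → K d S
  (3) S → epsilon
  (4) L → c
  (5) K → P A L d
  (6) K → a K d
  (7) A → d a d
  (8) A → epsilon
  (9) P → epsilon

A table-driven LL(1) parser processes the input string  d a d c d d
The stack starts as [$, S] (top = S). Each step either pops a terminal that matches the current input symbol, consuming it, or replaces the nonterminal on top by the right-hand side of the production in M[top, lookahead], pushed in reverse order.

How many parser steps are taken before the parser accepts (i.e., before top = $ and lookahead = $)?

12

step 1: stack=$ S  input=d a d c d d $  — expand S → K d S
step 2: stack=$ S d K  input=d a d c d d $  — expand K → P A L d
step 3: stack=$ S d d L A P  input=d a d c d d $  — expand P → epsilon
step 4: stack=$ S d d L A  input=d a d c d d $  — expand A → d a d
step 5: stack=$ S d d L d a d  input=d a d c d d $  — match d
step 6: stack=$ S d d L d a  input=a d c d d $  — match a
step 7: stack=$ S d d L d  input=d c d d $  — match d
step 8: stack=$ S d d L  input=c d d $  — expand L → c
step 9: stack=$ S d d c  input=c d d $  — match c
step 10: stack=$ S d d  input=d d $  — match d
step 11: stack=$ S d  input=d $  — match d
step 12: stack=$ S  input=$  — expand S → epsilon
Accept reached after 12 steps.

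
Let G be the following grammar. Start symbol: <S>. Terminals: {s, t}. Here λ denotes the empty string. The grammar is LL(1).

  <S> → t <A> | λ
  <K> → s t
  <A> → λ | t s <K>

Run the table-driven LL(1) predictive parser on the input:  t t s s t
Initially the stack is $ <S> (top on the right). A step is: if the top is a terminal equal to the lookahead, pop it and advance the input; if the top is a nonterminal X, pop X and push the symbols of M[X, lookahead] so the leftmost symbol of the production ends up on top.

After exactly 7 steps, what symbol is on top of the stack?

step 1: stack=$ <S>  input=t t s s t $  — expand <S> → t <A>
step 2: stack=$ <A> t  input=t t s s t $  — match t
step 3: stack=$ <A>  input=t s s t $  — expand <A> → t s <K>
step 4: stack=$ <K> s t  input=t s s t $  — match t
step 5: stack=$ <K> s  input=s s t $  — match s
step 6: stack=$ <K>  input=s t $  — expand <K> → s t
step 7: stack=$ t s  input=s t $  — match s
Stack after step 7: $ t (top = t).

t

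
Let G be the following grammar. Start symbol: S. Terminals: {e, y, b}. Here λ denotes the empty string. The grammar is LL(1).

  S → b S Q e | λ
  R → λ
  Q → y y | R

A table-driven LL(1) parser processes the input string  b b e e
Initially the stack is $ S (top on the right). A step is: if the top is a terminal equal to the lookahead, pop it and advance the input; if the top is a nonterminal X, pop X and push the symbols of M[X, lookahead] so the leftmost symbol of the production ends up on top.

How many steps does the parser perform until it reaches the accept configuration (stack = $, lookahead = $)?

step 1: stack=$ S  input=b b e e $  — expand S → b S Q e
step 2: stack=$ e Q S b  input=b b e e $  — match b
step 3: stack=$ e Q S  input=b e e $  — expand S → b S Q e
step 4: stack=$ e Q e Q S b  input=b e e $  — match b
step 5: stack=$ e Q e Q S  input=e e $  — expand S → λ
step 6: stack=$ e Q e Q  input=e e $  — expand Q → R
step 7: stack=$ e Q e R  input=e e $  — expand R → λ
step 8: stack=$ e Q e  input=e e $  — match e
step 9: stack=$ e Q  input=e $  — expand Q → R
step 10: stack=$ e R  input=e $  — expand R → λ
step 11: stack=$ e  input=e $  — match e
Accept reached after 11 steps.

11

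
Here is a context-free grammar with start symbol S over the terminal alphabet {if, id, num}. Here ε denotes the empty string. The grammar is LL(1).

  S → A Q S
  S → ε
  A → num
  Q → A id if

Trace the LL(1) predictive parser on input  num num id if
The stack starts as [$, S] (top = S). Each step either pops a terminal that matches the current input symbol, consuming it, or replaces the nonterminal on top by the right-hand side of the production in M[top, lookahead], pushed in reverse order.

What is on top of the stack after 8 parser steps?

step 1: stack=$ S  input=num num id if $  — expand S → A Q S
step 2: stack=$ S Q A  input=num num id if $  — expand A → num
step 3: stack=$ S Q num  input=num num id if $  — match num
step 4: stack=$ S Q  input=num id if $  — expand Q → A id if
step 5: stack=$ S if id A  input=num id if $  — expand A → num
step 6: stack=$ S if id num  input=num id if $  — match num
step 7: stack=$ S if id  input=id if $  — match id
step 8: stack=$ S if  input=if $  — match if
Stack after step 8: $ S (top = S).

S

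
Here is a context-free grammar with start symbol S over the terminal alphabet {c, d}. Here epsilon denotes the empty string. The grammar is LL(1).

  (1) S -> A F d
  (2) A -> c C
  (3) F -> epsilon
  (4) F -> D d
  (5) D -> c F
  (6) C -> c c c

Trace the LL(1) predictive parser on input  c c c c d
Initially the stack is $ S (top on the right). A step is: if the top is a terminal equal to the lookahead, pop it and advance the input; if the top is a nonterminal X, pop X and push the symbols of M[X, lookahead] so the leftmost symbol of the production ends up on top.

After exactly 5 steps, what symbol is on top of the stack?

c

     Stack        Input        Action
  1  $ S          c c c c d $  expand S -> A F d
  2  $ d F A      c c c c d $  expand A -> c C
  3  $ d F C c    c c c c d $  match c
  4  $ d F C      c c c d $    expand C -> c c c
  5  $ d F c c c  c c c d $    match c
Stack after step 5: $ d F c c (top = c).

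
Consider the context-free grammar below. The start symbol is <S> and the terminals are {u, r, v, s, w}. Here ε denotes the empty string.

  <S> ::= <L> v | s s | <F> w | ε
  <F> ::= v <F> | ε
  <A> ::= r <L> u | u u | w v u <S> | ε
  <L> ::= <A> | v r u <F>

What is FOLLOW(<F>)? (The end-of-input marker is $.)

FIRST(<F>) = {ε, v}
FIRST(<A>) = {ε, r, u, w}
FIRST(<L>) = {ε, r, u, v, w}  (via <A>)
FIRST(<S>) = {ε, r, s, u, v, w}  (via <L> v, <F> w)
FOLLOW(<S>) includes $ since <S> is the start symbol.
FOLLOW(<L>): in <S>::=<L> v, <L> is followed by v with FIRST {v}; in <A>::=r <L> u, <L> is followed by u with FIRST {u}. Thus FOLLOW(<L>) = {u, v}.
FOLLOW(<F>): in <S>::=<F> w, <F> is followed by w with FIRST {w}; in <F>::=v <F>, the suffix after <F> is empty (adds nothing new); in <L>::=v r u <F>, the suffix after <F> is empty, so FOLLOW(<F>) ⊇ FOLLOW(<L>) = {u, v}. Thus FOLLOW(<F>) = {u, v, w}.
FOLLOW(<A>): in <L>::=<A>, the suffix after <A> is empty, so FOLLOW(<A>) ⊇ FOLLOW(<L>) = {u, v}. Thus FOLLOW(<A>) = {u, v}.
FOLLOW(<S>): in <A>::=w v u <S>, the suffix after <S> is empty, so FOLLOW(<S>) ⊇ FOLLOW(<A>) = {u, v}. Thus FOLLOW(<S>) = {$, u, v}.

{u, v, w}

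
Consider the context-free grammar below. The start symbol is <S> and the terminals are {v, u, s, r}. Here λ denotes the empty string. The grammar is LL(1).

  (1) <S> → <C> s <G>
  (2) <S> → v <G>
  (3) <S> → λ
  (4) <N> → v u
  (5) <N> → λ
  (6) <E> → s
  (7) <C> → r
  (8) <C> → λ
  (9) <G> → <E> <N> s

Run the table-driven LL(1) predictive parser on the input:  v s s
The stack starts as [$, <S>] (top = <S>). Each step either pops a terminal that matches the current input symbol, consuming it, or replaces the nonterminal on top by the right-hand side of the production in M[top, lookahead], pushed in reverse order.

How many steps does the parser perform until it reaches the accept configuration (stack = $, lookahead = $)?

     Stack        Input    Action
  1  $ <S>        v s s $  expand <S> → v <G>
  2  $ <G> v      v s s $  match v
  3  $ <G>        s s $    expand <G> → <E> <N> s
  4  $ s <N> <E>  s s $    expand <E> → s
  5  $ s <N> s    s s $    match s
  6  $ s <N>      s $      expand <N> → λ
  7  $ s          s $      match s
Accept reached after 7 steps.

7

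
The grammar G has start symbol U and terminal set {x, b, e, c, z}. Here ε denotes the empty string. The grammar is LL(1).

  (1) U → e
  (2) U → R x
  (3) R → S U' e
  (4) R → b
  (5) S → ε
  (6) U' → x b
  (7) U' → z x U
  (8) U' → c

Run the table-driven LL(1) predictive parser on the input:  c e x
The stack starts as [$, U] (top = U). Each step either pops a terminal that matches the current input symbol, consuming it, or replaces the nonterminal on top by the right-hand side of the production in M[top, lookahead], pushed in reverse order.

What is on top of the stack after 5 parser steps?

     Stack       Input    Action
  1  $ U         c e x $  expand U → R x
  2  $ x R       c e x $  expand R → S U' e
  3  $ x e U' S  c e x $  expand S → ε
  4  $ x e U'    c e x $  expand U' → c
  5  $ x e c     c e x $  match c
Stack after step 5: $ x e (top = e).

e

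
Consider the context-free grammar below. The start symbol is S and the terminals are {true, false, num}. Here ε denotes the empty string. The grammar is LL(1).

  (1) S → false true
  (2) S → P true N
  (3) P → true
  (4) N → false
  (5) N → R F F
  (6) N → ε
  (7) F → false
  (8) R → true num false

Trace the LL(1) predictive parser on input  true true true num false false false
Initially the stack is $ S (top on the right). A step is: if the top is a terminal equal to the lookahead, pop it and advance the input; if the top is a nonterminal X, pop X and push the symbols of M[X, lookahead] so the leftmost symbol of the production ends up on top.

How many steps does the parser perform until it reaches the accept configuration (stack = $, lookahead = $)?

13

      Stack                 Input                                   Action
   1  $ S                   true true true num false false false $  expand S → P true N
   2  $ N true P            true true true num false false false $  expand P → true
   3  $ N true true         true true true num false false false $  match true
   4  $ N true              true true num false false false $       match true
   5  $ N                   true num false false false $            expand N → R F F
   6  $ F F R               true num false false false $            expand R → true num false
   7  $ F F false num true  true num false false false $            match true
   8  $ F F false num       num false false false $                 match num
   9  $ F F false           false false false $                     match false
  10  $ F F                 false false $                           expand F → false
  11  $ F false             false false $                           match false
  12  $ F                   false $                                 expand F → false
  13  $ false               false $                                 match false
Accept reached after 13 steps.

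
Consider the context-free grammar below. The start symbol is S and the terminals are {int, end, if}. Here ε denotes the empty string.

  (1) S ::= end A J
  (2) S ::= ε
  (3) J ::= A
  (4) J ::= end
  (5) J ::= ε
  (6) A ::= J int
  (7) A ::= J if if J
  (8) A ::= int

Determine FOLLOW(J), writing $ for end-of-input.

FIRST(S) = {ε, end}
FIRST(J) = {ε, end, if, int}  (via A)
FIRST(A) = {end, if, int}  (via J int, J if if J)
FOLLOW(S) includes $ since S is the start symbol.
FOLLOW(S): S appears on no right-hand side. Thus FOLLOW(S) = {$}.
FOLLOW(J): in S::=end A J, the suffix after J is empty, so FOLLOW(J) ⊇ FOLLOW(S) = {$}; in A::=J int, J is followed by int with FIRST {int}; in A::=J if if J (occurrence 1), J is followed by if if J with FIRST {if}; in A::=J if if J (occurrence 2), the suffix after J is empty, so FOLLOW(J) ⊇ FOLLOW(A) = {$, end, if, int}. Thus FOLLOW(J) = {$, end, if, int}.
FOLLOW(A): in S::=end A J, A is followed by J with FIRST {ε, end, if, int}; in S::=end A J, the suffix after A is nullable, so FOLLOW(A) ⊇ FOLLOW(S) = {$}; in J::=A, the suffix after A is empty, so FOLLOW(A) ⊇ FOLLOW(J) = {$, end, if, int}. Thus FOLLOW(A) = {$, end, if, int}.

{$, end, if, int}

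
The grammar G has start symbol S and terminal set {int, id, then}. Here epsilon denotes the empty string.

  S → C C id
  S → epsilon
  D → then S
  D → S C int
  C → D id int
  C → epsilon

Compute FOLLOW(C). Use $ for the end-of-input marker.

FIRST(S): from S→C C id we get {id, int, then}; from S→epsilon we get {epsilon}. So FIRST(S) = {epsilon, id, int, then}.
FIRST(D): from D→then S we get {then}; from D→S C int we get {id, int, then}. So FIRST(D) = {id, int, then}.
FIRST(C): from C→D id int we get {id, int, then}; from C→epsilon we get {epsilon}. So FIRST(C) = {epsilon, id, int, then}.
FOLLOW(S) includes $ since S is the start symbol.
FOLLOW(D): in C→D id int, D is followed by id int with FIRST {id}. Thus FOLLOW(D) = {id}.
FOLLOW(S): in D→then S, the suffix after S is empty, so FOLLOW(S) ⊇ FOLLOW(D) = {id}; in D→S C int, S is followed by C int with FIRST {id, int, then}. Thus FOLLOW(S) = {$, id, int, then}.
FOLLOW(C): in S→C C id (occurrence 1), C is followed by C id with FIRST {id, int, then}; in S→C C id (occurrence 2), C is followed by id with FIRST {id}; in D→S C int, C is followed by int with FIRST {int}. Thus FOLLOW(C) = {id, int, then}.

{id, int, then}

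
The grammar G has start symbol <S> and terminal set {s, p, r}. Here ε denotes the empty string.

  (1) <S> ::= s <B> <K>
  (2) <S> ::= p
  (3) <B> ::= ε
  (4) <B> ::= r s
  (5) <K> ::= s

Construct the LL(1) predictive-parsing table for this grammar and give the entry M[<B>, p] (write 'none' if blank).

none

FIRST(<S>) = {p, s}
FIRST(<B>) = {ε, r}
FIRST(<K>) = {s}
FOLLOW(<S>) includes $ since <S> is the start symbol.
FOLLOW(<B>): in <S>::=s <B> <K>, <B> is followed by <K> with FIRST {s}. Thus FOLLOW(<B>) = {s}.
For <B> ::= ε: FIRST(ε) = {ε}, so it goes in M[<B>, t] for t ∈ {}; since ε ∈ FIRST, also for every t ∈ FOLLOW(<B>) = {s}.
For <B> ::= r s: FIRST(r s) = {r}, so it goes in M[<B>, t] for t ∈ {r}.
None of these place a production in M[<B>, p].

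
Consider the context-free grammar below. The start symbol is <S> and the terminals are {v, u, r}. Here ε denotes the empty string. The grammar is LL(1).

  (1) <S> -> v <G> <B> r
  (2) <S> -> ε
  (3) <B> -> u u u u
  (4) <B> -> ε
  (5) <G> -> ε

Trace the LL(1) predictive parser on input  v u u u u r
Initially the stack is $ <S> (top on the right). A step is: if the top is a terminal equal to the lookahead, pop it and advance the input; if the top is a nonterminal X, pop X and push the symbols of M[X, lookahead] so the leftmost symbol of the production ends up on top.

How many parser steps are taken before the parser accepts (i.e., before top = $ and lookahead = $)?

9

     Stack          Input          Action
  1  $ <S>          v u u u u r $  expand <S> -> v <G> <B> r
  2  $ r <B> <G> v  v u u u u r $  match v
  3  $ r <B> <G>    u u u u r $    expand <G> -> ε
  4  $ r <B>        u u u u r $    expand <B> -> u u u u
  5  $ r u u u u    u u u u r $    match u
  6  $ r u u u      u u u r $      match u
  7  $ r u u        u u r $        match u
  8  $ r u          u r $          match u
  9  $ r            r $            match r
Accept reached after 9 steps.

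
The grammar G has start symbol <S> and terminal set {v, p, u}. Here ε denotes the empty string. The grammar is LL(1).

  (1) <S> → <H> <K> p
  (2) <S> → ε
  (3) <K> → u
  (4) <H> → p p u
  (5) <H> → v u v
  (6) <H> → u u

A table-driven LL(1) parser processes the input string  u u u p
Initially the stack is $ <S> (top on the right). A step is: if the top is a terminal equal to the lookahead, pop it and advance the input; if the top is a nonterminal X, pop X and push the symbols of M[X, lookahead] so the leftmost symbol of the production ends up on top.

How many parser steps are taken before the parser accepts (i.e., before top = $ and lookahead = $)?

step 1: stack=$ <S>  input=u u u p $  — expand <S> → <H> <K> p
step 2: stack=$ p <K> <H>  input=u u u p $  — expand <H> → u u
step 3: stack=$ p <K> u u  input=u u u p $  — match u
step 4: stack=$ p <K> u  input=u u p $  — match u
step 5: stack=$ p <K>  input=u p $  — expand <K> → u
step 6: stack=$ p u  input=u p $  — match u
step 7: stack=$ p  input=p $  — match p
Accept reached after 7 steps.

7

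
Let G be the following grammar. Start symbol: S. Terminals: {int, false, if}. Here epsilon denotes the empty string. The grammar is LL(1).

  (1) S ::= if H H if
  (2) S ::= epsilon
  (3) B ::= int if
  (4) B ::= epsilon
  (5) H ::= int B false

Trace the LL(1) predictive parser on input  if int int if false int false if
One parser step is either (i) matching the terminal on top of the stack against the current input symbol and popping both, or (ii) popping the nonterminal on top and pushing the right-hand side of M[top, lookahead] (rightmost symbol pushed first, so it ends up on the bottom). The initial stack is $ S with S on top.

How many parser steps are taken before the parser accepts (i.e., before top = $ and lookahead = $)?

      Stack                Input                               Action
   1  $ S                  if int int if false int false if $  expand S ::= if H H if
   2  $ if H H if          if int int if false int false if $  match if
   3  $ if H H             int int if false int false if $     expand H ::= int B false
   4  $ if H false B int   int int if false int false if $     match int
   5  $ if H false B       int if false int false if $         expand B ::= int if
   6  $ if H false if int  int if false int false if $         match int
   7  $ if H false if      if false int false if $             match if
   8  $ if H false         false int false if $                match false
   9  $ if H               int false if $                      expand H ::= int B false
  10  $ if false B int     int false if $                      match int
  11  $ if false B         false if $                          expand B ::= epsilon
  12  $ if false           false if $                          match false
  13  $ if                 if $                                match if
Accept reached after 13 steps.

13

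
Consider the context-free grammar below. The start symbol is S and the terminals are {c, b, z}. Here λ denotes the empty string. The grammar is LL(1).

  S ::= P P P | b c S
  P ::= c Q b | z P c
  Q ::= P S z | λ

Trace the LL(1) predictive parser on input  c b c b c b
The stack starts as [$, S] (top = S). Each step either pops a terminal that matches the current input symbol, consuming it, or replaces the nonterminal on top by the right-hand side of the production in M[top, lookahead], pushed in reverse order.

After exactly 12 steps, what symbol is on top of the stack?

b

step 1: stack=$ S  input=c b c b c b $  — expand S ::= P P P
step 2: stack=$ P P P  input=c b c b c b $  — expand P ::= c Q b
step 3: stack=$ P P b Q c  input=c b c b c b $  — match c
step 4: stack=$ P P b Q  input=b c b c b $  — expand Q ::= λ
step 5: stack=$ P P b  input=b c b c b $  — match b
step 6: stack=$ P P  input=c b c b $  — expand P ::= c Q b
step 7: stack=$ P b Q c  input=c b c b $  — match c
step 8: stack=$ P b Q  input=b c b $  — expand Q ::= λ
step 9: stack=$ P b  input=b c b $  — match b
step 10: stack=$ P  input=c b $  — expand P ::= c Q b
step 11: stack=$ b Q c  input=c b $  — match c
step 12: stack=$ b Q  input=b $  — expand Q ::= λ
Stack after step 12: $ b (top = b).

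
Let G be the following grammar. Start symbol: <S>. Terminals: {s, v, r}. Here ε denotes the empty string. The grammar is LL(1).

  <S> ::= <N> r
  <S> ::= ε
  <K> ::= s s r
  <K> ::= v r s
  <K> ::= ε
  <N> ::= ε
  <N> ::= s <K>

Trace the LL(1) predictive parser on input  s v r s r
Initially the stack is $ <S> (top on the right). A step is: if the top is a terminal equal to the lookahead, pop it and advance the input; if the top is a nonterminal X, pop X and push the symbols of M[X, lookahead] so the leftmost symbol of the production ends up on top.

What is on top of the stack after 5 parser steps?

step 1: stack=$ <S>  input=s v r s r $  — expand <S> ::= <N> r
step 2: stack=$ r <N>  input=s v r s r $  — expand <N> ::= s <K>
step 3: stack=$ r <K> s  input=s v r s r $  — match s
step 4: stack=$ r <K>  input=v r s r $  — expand <K> ::= v r s
step 5: stack=$ r s r v  input=v r s r $  — match v
Stack after step 5: $ r s r (top = r).

r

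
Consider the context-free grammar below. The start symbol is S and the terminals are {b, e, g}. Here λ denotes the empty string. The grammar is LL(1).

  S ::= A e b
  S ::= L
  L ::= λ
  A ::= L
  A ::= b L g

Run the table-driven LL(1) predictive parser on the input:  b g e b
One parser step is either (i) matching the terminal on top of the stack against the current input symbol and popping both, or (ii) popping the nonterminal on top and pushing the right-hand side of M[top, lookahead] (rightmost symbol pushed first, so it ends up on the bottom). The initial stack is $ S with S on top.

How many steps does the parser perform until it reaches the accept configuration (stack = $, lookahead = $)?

step 1: stack=$ S  input=b g e b $  — expand S ::= A e b
step 2: stack=$ b e A  input=b g e b $  — expand A ::= b L g
step 3: stack=$ b e g L b  input=b g e b $  — match b
step 4: stack=$ b e g L  input=g e b $  — expand L ::= λ
step 5: stack=$ b e g  input=g e b $  — match g
step 6: stack=$ b e  input=e b $  — match e
step 7: stack=$ b  input=b $  — match b
Accept reached after 7 steps.

7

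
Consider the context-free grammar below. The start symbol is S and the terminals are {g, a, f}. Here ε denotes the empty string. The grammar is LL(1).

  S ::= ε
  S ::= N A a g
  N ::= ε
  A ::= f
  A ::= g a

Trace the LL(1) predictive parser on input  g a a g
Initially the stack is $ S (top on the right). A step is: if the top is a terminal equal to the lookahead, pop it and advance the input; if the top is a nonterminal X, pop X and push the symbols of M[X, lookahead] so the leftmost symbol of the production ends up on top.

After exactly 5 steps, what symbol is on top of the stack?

a

     Stack      Input      Action
  1  $ S        g a a g $  expand S ::= N A a g
  2  $ g a A N  g a a g $  expand N ::= ε
  3  $ g a A    g a a g $  expand A ::= g a
  4  $ g a a g  g a a g $  match g
  5  $ g a a    a a g $    match a
Stack after step 5: $ g a (top = a).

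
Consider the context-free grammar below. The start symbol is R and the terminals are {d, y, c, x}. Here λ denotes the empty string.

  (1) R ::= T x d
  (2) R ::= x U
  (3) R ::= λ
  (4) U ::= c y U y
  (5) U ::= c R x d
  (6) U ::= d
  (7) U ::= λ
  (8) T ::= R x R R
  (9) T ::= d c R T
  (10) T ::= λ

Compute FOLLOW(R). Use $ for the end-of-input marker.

FIRST(U): from U::=c y U y we get {c}; from U::=c R x d we get {c}; from U::=d we get {d}; from U::=λ we get {λ}. So FIRST(U) = {λ, c, d}.
FIRST(R): from R::=T x d we get {d, x}; from R::=x U we get {x}; from R::=λ we get {λ}. So FIRST(R) = {λ, d, x}.
FIRST(T): from T::=R x R R we get {d, x}; from T::=d c R T we get {d}; from T::=λ we get {λ}. So FIRST(T) = {λ, d, x}.
FOLLOW(R) includes $ since R is the start symbol.
FOLLOW(T): in R::=T x d, T is followed by x d with FIRST {x}; in T::=d c R T, the suffix after T is empty (adds nothing new). Thus FOLLOW(T) = {x}.
FOLLOW(R): in U::=c R x d, R is followed by x d with FIRST {x}; in T::=R x R R (occurrence 1), R is followed by x R R with FIRST {x}; in T::=R x R R (occurrence 2), R is followed by R with FIRST {λ, d, x}; in T::=R x R R (occurrence 2), the suffix after R is nullable, so FOLLOW(R) ⊇ FOLLOW(T) = {x}; in T::=R x R R (occurrence 3), the suffix after R is empty, so FOLLOW(R) ⊇ FOLLOW(T) = {x}; in T::=d c R T, R is followed by T with FIRST {λ, d, x}; in T::=d c R T, the suffix after R is nullable, so FOLLOW(R) ⊇ FOLLOW(T) = {x}. Thus FOLLOW(R) = {$, d, x}.
FOLLOW(U): in R::=x U, the suffix after U is empty, so FOLLOW(U) ⊇ FOLLOW(R) = {$, d, x}; in U::=c y U y, U is followed by y with FIRST {y}. Thus FOLLOW(U) = {$, d, x, y}.

{$, d, x}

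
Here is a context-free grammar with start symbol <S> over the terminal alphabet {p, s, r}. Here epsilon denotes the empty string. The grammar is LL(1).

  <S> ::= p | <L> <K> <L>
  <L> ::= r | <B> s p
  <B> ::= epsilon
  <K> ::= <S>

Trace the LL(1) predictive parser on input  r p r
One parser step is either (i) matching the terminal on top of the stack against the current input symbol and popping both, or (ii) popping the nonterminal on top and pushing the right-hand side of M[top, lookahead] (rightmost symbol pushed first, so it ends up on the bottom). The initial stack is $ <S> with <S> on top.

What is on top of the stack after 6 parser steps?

<L>

step 1: stack=$ <S>  input=r p r $  — expand <S> ::= <L> <K> <L>
step 2: stack=$ <L> <K> <L>  input=r p r $  — expand <L> ::= r
step 3: stack=$ <L> <K> r  input=r p r $  — match r
step 4: stack=$ <L> <K>  input=p r $  — expand <K> ::= <S>
step 5: stack=$ <L> <S>  input=p r $  — expand <S> ::= p
step 6: stack=$ <L> p  input=p r $  — match p
Stack after step 6: $ <L> (top = <L>).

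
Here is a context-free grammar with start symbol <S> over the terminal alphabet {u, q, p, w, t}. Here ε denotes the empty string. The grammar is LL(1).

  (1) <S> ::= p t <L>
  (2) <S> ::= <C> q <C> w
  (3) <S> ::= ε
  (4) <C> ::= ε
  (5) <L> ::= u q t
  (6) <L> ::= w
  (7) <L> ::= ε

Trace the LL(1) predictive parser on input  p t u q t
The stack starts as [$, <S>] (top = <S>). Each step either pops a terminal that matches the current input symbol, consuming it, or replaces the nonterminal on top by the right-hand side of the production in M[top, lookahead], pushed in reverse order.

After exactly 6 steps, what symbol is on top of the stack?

t

step 1: stack=$ <S>  input=p t u q t $  — expand <S> ::= p t <L>
step 2: stack=$ <L> t p  input=p t u q t $  — match p
step 3: stack=$ <L> t  input=t u q t $  — match t
step 4: stack=$ <L>  input=u q t $  — expand <L> ::= u q t
step 5: stack=$ t q u  input=u q t $  — match u
step 6: stack=$ t q  input=q t $  — match q
Stack after step 6: $ t (top = t).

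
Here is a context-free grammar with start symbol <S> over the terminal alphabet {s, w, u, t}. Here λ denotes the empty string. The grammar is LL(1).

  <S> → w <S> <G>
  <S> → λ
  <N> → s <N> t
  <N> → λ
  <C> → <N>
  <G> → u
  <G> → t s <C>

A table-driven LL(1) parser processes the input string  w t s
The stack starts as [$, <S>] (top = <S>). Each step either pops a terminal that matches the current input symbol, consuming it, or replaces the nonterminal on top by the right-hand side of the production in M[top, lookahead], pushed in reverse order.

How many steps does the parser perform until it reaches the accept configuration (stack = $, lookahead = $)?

8

step 1: stack=$ <S>  input=w t s $  — expand <S> → w <S> <G>
step 2: stack=$ <G> <S> w  input=w t s $  — match w
step 3: stack=$ <G> <S>  input=t s $  — expand <S> → λ
step 4: stack=$ <G>  input=t s $  — expand <G> → t s <C>
step 5: stack=$ <C> s t  input=t s $  — match t
step 6: stack=$ <C> s  input=s $  — match s
step 7: stack=$ <C>  input=$  — expand <C> → <N>
step 8: stack=$ <N>  input=$  — expand <N> → λ
Accept reached after 8 steps.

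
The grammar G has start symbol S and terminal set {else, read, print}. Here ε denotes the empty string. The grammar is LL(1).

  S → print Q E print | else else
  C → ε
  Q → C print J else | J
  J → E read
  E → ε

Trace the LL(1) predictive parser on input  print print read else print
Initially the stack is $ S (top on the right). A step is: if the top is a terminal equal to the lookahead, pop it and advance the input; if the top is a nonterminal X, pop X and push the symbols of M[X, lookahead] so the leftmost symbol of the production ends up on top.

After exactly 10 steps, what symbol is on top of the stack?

print

      Stack                     Input                          Action
   1  $ S                       print print read else print $  expand S → print Q E print
   2  $ print E Q print         print print read else print $  match print
   3  $ print E Q               print read else print $        expand Q → C print J else
   4  $ print E else J print C  print read else print $        expand C → ε
   5  $ print E else J print    print read else print $        match print
   6  $ print E else J          read else print $              expand J → E read
   7  $ print E else read E     read else print $              expand E → ε
   8  $ print E else read       read else print $              match read
   9  $ print E else            else print $                   match else
  10  $ print E                 print $                        expand E → ε
Stack after step 10: $ print (top = print).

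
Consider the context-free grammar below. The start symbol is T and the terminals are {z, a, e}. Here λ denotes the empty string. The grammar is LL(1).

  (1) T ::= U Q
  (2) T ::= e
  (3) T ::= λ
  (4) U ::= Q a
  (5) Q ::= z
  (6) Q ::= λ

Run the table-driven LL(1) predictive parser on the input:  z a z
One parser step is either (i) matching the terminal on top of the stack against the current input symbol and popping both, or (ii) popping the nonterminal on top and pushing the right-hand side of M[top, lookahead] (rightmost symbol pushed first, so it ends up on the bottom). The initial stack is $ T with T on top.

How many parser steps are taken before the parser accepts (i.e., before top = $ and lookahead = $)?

7

step 1: stack=$ T  input=z a z $  — expand T ::= U Q
step 2: stack=$ Q U  input=z a z $  — expand U ::= Q a
step 3: stack=$ Q a Q  input=z a z $  — expand Q ::= z
step 4: stack=$ Q a z  input=z a z $  — match z
step 5: stack=$ Q a  input=a z $  — match a
step 6: stack=$ Q  input=z $  — expand Q ::= z
step 7: stack=$ z  input=z $  — match z
Accept reached after 7 steps.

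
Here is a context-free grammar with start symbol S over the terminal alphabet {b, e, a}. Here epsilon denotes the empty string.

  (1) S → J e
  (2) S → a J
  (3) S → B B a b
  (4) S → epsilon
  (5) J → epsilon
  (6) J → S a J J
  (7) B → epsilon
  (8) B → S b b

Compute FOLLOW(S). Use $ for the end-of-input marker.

FIRST(S): from S→J e we get {a, b, e}; from S→a J we get {a}; from S→B B a b we get {a, b, e}; from S→epsilon we get {epsilon}. So FIRST(S) = {epsilon, a, b, e}.
FIRST(J): from J→epsilon we get {epsilon}; from J→S a J J we get {a, b, e}. So FIRST(J) = {epsilon, a, b, e}.
FIRST(B): from B→epsilon we get {epsilon}; from B→S b b we get {a, b, e}. So FIRST(B) = {epsilon, a, b, e}.
FOLLOW(S) includes $ since S is the start symbol.
FOLLOW(S): in J→S a J J, S is followed by a J J with FIRST {a}; in B→S b b, S is followed by b b with FIRST {b}. Thus FOLLOW(S) = {$, a, b}.
FOLLOW(J): in S→J e, J is followed by e with FIRST {e}; in S→a J, the suffix after J is empty, so FOLLOW(J) ⊇ FOLLOW(S) = {$, a, b}; in J→S a J J (occurrence 1), J is followed by J with FIRST {epsilon, a, b, e}; in J→S a J J (occurrence 1), the suffix after J is nullable (adds nothing new); in J→S a J J (occurrence 2), the suffix after J is empty (adds nothing new). Thus FOLLOW(J) = {$, a, b, e}.
FOLLOW(B): in S→B B a b (occurrence 1), B is followed by B a b with FIRST {a, b, e}; in S→B B a b (occurrence 2), B is followed by a b with FIRST {a}. Thus FOLLOW(B) = {a, b, e}.

{$, a, b}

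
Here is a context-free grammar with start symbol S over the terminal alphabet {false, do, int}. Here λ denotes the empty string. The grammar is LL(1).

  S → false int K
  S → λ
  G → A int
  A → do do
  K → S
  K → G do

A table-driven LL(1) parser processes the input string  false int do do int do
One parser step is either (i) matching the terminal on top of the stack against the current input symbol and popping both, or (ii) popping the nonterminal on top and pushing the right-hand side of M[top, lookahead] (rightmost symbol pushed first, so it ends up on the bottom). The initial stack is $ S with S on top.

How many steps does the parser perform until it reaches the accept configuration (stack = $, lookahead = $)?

      Stack           Input                     Action
   1  $ S             false int do do int do $  expand S → false int K
   2  $ K int false   false int do do int do $  match false
   3  $ K int         int do do int do $        match int
   4  $ K             do do int do $            expand K → G do
   5  $ do G          do do int do $            expand G → A int
   6  $ do int A      do do int do $            expand A → do do
   7  $ do int do do  do do int do $            match do
   8  $ do int do     do int do $               match do
   9  $ do int        int do $                  match int
  10  $ do            do $                      match do
Accept reached after 10 steps.

10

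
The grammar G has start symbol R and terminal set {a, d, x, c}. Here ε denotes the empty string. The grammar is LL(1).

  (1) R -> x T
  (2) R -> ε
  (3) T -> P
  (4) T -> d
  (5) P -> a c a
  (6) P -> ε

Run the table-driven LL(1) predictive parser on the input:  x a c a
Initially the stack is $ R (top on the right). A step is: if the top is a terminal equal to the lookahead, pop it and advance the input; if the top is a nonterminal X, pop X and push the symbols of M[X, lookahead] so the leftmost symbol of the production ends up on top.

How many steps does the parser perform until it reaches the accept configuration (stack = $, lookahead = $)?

7

step 1: stack=$ R  input=x a c a $  — expand R -> x T
step 2: stack=$ T x  input=x a c a $  — match x
step 3: stack=$ T  input=a c a $  — expand T -> P
step 4: stack=$ P  input=a c a $  — expand P -> a c a
step 5: stack=$ a c a  input=a c a $  — match a
step 6: stack=$ a c  input=c a $  — match c
step 7: stack=$ a  input=a $  — match a
Accept reached after 7 steps.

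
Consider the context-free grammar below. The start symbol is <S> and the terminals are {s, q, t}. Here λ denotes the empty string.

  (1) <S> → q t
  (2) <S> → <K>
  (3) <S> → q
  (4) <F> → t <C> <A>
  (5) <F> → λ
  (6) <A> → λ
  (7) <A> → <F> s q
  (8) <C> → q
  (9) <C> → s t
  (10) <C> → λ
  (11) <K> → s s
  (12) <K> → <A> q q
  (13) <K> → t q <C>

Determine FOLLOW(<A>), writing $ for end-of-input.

{q, s}

FIRST(<F>): from <F>→t <C> <A> we get {t}; from <F>→λ we get {λ}. So FIRST(<F>) = {λ, t}.
FIRST(<C>): from <C>→q we get {q}; from <C>→s t we get {s}; from <C>→λ we get {λ}. So FIRST(<C>) = {λ, q, s}.
FIRST(<A>): from <A>→λ we get {λ}; from <A>→<F> s q we get {s, t}. So FIRST(<A>) = {λ, s, t}.
FIRST(<K>): from <K>→s s we get {s}; from <K>→<A> q q we get {q, s, t}; from <K>→t q <C> we get {t}. So FIRST(<K>) = {q, s, t}.
FIRST(<S>): from <S>→q t we get {q}; from <S>→<K> we get {q, s, t}; from <S>→q we get {q}. So FIRST(<S>) = {q, s, t}.
FOLLOW(<S>) includes $ since <S> is the start symbol.
FOLLOW(<S>): <S> appears on no right-hand side. Thus FOLLOW(<S>) = {$}.
FOLLOW(<F>): in <A>→<F> s q, <F> is followed by s q with FIRST {s}. Thus FOLLOW(<F>) = {s}.
FOLLOW(<A>): in <F>→t <C> <A>, the suffix after <A> is empty, so FOLLOW(<A>) ⊇ FOLLOW(<F>) = {s}; in <K>→<A> q q, <A> is followed by q q with FIRST {q}. Thus FOLLOW(<A>) = {q, s}.
FOLLOW(<K>): in <S>→<K>, the suffix after <K> is empty, so FOLLOW(<K>) ⊇ FOLLOW(<S>) = {$}. Thus FOLLOW(<K>) = {$}.
FOLLOW(<C>): in <F>→t <C> <A>, <C> is followed by <A> with FIRST {λ, s, t}; in <F>→t <C> <A>, the suffix after <C> is nullable, so FOLLOW(<C>) ⊇ FOLLOW(<F>) = {s}; in <K>→t q <C>, the suffix after <C> is empty, so FOLLOW(<C>) ⊇ FOLLOW(<K>) = {$}. Thus FOLLOW(<C>) = {$, s, t}.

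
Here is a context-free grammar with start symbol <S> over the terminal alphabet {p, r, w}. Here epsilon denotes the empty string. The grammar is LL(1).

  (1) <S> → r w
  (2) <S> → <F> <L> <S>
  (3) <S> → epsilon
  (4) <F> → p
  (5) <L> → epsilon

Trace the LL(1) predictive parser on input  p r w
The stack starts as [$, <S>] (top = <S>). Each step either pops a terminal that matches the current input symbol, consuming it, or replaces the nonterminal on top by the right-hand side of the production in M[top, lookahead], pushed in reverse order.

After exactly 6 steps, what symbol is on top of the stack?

step 1: stack=$ <S>  input=p r w $  — expand <S> → <F> <L> <S>
step 2: stack=$ <S> <L> <F>  input=p r w $  — expand <F> → p
step 3: stack=$ <S> <L> p  input=p r w $  — match p
step 4: stack=$ <S> <L>  input=r w $  — expand <L> → epsilon
step 5: stack=$ <S>  input=r w $  — expand <S> → r w
step 6: stack=$ w r  input=r w $  — match r
Stack after step 6: $ w (top = w).

w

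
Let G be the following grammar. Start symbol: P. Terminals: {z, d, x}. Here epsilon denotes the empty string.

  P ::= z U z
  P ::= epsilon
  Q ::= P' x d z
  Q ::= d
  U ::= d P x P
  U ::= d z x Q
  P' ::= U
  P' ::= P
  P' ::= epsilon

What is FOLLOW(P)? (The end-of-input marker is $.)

FIRST(P) = {epsilon, z}
FIRST(U) = {d}
FIRST(P') = {epsilon, d, z}  (via U, P)
FIRST(Q) = {d, x, z}  (via P' x d z)
FOLLOW(P) includes $ since P is the start symbol.
FOLLOW(P'): in Q::=P' x d z, P' is followed by x d z with FIRST {x}. Thus FOLLOW(P') = {x}.
FOLLOW(U): in P::=z U z, U is followed by z with FIRST {z}; in P'::=U, the suffix after U is empty, so FOLLOW(U) ⊇ FOLLOW(P') = {x}. Thus FOLLOW(U) = {x, z}.
FOLLOW(P): in U::=d P x P (occurrence 1), P is followed by x P with FIRST {x}; in U::=d P x P (occurrence 2), the suffix after P is empty, so FOLLOW(P) ⊇ FOLLOW(U) = {x, z}; in P'::=P, the suffix after P is empty, so FOLLOW(P) ⊇ FOLLOW(P') = {x}. Thus FOLLOW(P) = {$, x, z}.
FOLLOW(Q): in U::=d z x Q, the suffix after Q is empty, so FOLLOW(Q) ⊇ FOLLOW(U) = {x, z}. Thus FOLLOW(Q) = {x, z}.

{$, x, z}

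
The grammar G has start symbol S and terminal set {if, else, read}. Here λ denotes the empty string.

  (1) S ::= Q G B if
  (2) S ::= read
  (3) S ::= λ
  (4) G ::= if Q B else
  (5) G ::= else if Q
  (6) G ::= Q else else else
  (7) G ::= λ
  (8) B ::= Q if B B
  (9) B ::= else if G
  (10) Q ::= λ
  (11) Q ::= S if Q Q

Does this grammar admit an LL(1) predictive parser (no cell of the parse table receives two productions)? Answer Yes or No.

No

FIRST(S) = {λ, else, if, read}
FIRST(G) = {λ, else, if, read}
FIRST(B) = {else, if, read}
FIRST(Q) = {λ, else, if, read}
FOLLOW(S) = {$, if}
FOLLOW(G) = {else, if, read}
FOLLOW(B) = {else, if, read}
FOLLOW(Q) = {else, if, read}
Cell M[B, else] receives both B ::= Q if B B and B ::= else if G — the grammar is not LL(1).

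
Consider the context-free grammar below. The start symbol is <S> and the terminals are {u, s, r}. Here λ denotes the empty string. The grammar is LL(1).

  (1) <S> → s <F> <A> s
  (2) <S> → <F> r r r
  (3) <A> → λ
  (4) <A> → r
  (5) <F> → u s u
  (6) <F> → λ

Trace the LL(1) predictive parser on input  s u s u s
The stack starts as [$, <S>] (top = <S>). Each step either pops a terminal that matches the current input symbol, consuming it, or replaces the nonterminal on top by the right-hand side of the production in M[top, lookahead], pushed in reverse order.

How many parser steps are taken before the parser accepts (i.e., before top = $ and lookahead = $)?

     Stack          Input        Action
  1  $ <S>          s u s u s $  expand <S> → s <F> <A> s
  2  $ s <A> <F> s  s u s u s $  match s
  3  $ s <A> <F>    u s u s $    expand <F> → u s u
  4  $ s <A> u s u  u s u s $    match u
  5  $ s <A> u s    s u s $      match s
  6  $ s <A> u      u s $        match u
  7  $ s <A>        s $          expand <A> → λ
  8  $ s            s $          match s
Accept reached after 8 steps.

8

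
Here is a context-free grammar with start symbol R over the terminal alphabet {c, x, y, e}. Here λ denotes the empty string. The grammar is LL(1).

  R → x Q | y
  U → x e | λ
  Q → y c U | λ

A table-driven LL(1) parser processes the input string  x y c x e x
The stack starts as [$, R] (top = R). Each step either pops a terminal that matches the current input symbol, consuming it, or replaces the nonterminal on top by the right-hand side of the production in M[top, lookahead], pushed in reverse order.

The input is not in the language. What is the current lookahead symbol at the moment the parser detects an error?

     Stack    Input          Action
  1  $ R      x y c x e x $  expand R → x Q
  2  $ Q x    x y c x e x $  match x
  3  $ Q      y c x e x $    expand Q → y c U
  4  $ U c y  y c x e x $    match y
  5  $ U c    c x e x $      match c
  6  $ U      x e x $        expand U → x e
  7  $ e x    x e x $        match x
  8  $ e      e x $          match e
  9  $        x $            error: stack empty but input remains

x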